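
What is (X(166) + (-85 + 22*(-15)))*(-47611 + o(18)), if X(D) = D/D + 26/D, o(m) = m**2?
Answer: 1624261163/83 ≈ 1.9569e+7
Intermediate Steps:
X(D) = 1 + 26/D
(X(166) + (-85 + 22*(-15)))*(-47611 + o(18)) = ((26 + 166)/166 + (-85 + 22*(-15)))*(-47611 + 18**2) = ((1/166)*192 + (-85 - 330))*(-47611 + 324) = (96/83 - 415)*(-47287) = -34349/83*(-47287) = 1624261163/83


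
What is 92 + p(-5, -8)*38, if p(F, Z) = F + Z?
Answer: -402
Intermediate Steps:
92 + p(-5, -8)*38 = 92 + (-5 - 8)*38 = 92 - 13*38 = 92 - 494 = -402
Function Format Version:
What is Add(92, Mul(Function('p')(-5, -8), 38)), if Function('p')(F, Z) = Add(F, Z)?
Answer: -402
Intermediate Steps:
Add(92, Mul(Function('p')(-5, -8), 38)) = Add(92, Mul(Add(-5, -8), 38)) = Add(92, Mul(-13, 38)) = Add(92, -494) = -402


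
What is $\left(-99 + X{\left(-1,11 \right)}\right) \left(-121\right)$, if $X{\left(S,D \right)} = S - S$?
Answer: $11979$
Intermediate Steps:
$X{\left(S,D \right)} = 0$
$\left(-99 + X{\left(-1,11 \right)}\right) \left(-121\right) = \left(-99 + 0\right) \left(-121\right) = \left(-99\right) \left(-121\right) = 11979$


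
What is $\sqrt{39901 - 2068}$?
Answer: $\sqrt{37833} \approx 194.51$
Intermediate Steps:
$\sqrt{39901 - 2068} = \sqrt{37833}$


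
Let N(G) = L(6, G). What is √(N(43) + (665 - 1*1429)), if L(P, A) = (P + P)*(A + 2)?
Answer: 4*I*√14 ≈ 14.967*I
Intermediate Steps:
L(P, A) = 2*P*(2 + A) (L(P, A) = (2*P)*(2 + A) = 2*P*(2 + A))
N(G) = 24 + 12*G (N(G) = 2*6*(2 + G) = 24 + 12*G)
√(N(43) + (665 - 1*1429)) = √((24 + 12*43) + (665 - 1*1429)) = √((24 + 516) + (665 - 1429)) = √(540 - 764) = √(-224) = 4*I*√14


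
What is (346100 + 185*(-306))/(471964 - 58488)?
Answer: 144745/206738 ≈ 0.70014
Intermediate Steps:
(346100 + 185*(-306))/(471964 - 58488) = (346100 - 56610)/413476 = 289490*(1/413476) = 144745/206738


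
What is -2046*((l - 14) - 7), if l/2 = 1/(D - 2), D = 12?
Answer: 212784/5 ≈ 42557.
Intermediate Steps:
l = 1/5 (l = 2/(12 - 2) = 2/10 = 2*(1/10) = 1/5 ≈ 0.20000)
-2046*((l - 14) - 7) = -2046*((1/5 - 14) - 7) = -2046*(-69/5 - 7) = -2046*(-104/5) = 212784/5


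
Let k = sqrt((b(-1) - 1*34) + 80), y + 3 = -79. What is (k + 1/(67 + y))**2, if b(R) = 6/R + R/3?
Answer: 8926/225 - 2*sqrt(357)/45 ≈ 38.831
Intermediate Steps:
y = -82 (y = -3 - 79 = -82)
b(R) = 6/R + R/3 (b(R) = 6/R + R*(1/3) = 6/R + R/3)
k = sqrt(357)/3 (k = sqrt(((6/(-1) + (1/3)*(-1)) - 1*34) + 80) = sqrt(((6*(-1) - 1/3) - 34) + 80) = sqrt(((-6 - 1/3) - 34) + 80) = sqrt((-19/3 - 34) + 80) = sqrt(-121/3 + 80) = sqrt(119/3) = sqrt(357)/3 ≈ 6.2981)
(k + 1/(67 + y))**2 = (sqrt(357)/3 + 1/(67 - 82))**2 = (sqrt(357)/3 + 1/(-15))**2 = (sqrt(357)/3 - 1/15)**2 = (-1/15 + sqrt(357)/3)**2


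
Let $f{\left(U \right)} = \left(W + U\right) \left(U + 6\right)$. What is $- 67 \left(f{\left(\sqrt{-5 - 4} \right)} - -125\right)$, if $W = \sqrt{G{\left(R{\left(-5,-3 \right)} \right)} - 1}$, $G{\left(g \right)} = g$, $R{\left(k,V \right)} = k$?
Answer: $-7772 - 1206 i + \sqrt{6} \left(201 - 402 i\right) \approx -7279.7 - 2190.7 i$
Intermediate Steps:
$W = i \sqrt{6}$ ($W = \sqrt{-5 - 1} = \sqrt{-6} = i \sqrt{6} \approx 2.4495 i$)
$f{\left(U \right)} = \left(6 + U\right) \left(U + i \sqrt{6}\right)$ ($f{\left(U \right)} = \left(i \sqrt{6} + U\right) \left(U + 6\right) = \left(U + i \sqrt{6}\right) \left(6 + U\right) = \left(6 + U\right) \left(U + i \sqrt{6}\right)$)
$- 67 \left(f{\left(\sqrt{-5 - 4} \right)} - -125\right) = - 67 \left(\left(\left(\sqrt{-5 - 4}\right)^{2} + 6 \sqrt{-5 - 4} + 6 i \sqrt{6} + i \sqrt{-5 - 4} \sqrt{6}\right) - -125\right) = - 67 \left(\left(\left(\sqrt{-9}\right)^{2} + 6 \sqrt{-9} + 6 i \sqrt{6} + i \sqrt{-9} \sqrt{6}\right) + 125\right) = - 67 \left(\left(\left(3 i\right)^{2} + 6 \cdot 3 i + 6 i \sqrt{6} + i 3 i \sqrt{6}\right) + 125\right) = - 67 \left(\left(-9 + 18 i + 6 i \sqrt{6} - 3 \sqrt{6}\right) + 125\right) = - 67 \left(\left(-9 - 3 \sqrt{6} + 18 i + 6 i \sqrt{6}\right) + 125\right) = - 67 \left(116 - 3 \sqrt{6} + 18 i + 6 i \sqrt{6}\right) = -7772 - 1206 i + 201 \sqrt{6} - 402 i \sqrt{6}$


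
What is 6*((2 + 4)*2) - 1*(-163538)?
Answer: 163610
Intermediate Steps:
6*((2 + 4)*2) - 1*(-163538) = 6*(6*2) + 163538 = 6*12 + 163538 = 72 + 163538 = 163610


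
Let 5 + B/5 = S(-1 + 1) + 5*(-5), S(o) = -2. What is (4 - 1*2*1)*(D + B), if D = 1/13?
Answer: -4158/13 ≈ -319.85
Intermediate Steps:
D = 1/13 ≈ 0.076923
B = -160 (B = -25 + 5*(-2 + 5*(-5)) = -25 + 5*(-2 - 25) = -25 + 5*(-27) = -25 - 135 = -160)
(4 - 1*2*1)*(D + B) = (4 - 1*2*1)*(1/13 - 160) = (4 - 2*1)*(-2079/13) = (4 - 2)*(-2079/13) = 2*(-2079/13) = -4158/13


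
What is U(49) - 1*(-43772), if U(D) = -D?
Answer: 43723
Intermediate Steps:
U(49) - 1*(-43772) = -1*49 - 1*(-43772) = -49 + 43772 = 43723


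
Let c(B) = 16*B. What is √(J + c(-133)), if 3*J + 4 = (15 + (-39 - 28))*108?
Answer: 2*I*√9003/3 ≈ 63.256*I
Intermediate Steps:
J = -5620/3 (J = -4/3 + ((15 + (-39 - 28))*108)/3 = -4/3 + ((15 - 67)*108)/3 = -4/3 + (-52*108)/3 = -4/3 + (⅓)*(-5616) = -4/3 - 1872 = -5620/3 ≈ -1873.3)
√(J + c(-133)) = √(-5620/3 + 16*(-133)) = √(-5620/3 - 2128) = √(-12004/3) = 2*I*√9003/3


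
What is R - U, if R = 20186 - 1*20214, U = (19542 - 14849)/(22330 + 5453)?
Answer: -782617/27783 ≈ -28.169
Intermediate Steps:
U = 4693/27783 ≈ 0.16892
R = -28 (R = 20186 - 20214 = -28)
R - U = -28 - 1*4693/27783 = -28 - 4693/27783 = -782617/27783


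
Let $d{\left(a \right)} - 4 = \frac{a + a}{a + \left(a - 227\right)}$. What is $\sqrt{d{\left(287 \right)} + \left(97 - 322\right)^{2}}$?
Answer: $\frac{33 \sqrt{5598151}}{347} \approx 225.01$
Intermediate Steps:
$d{\left(a \right)} = 4 + \frac{2 a}{-227 + 2 a}$ ($d{\left(a \right)} = 4 + \frac{a + a}{a + \left(a - 227\right)} = 4 + \frac{2 a}{a + \left(a - 227\right)} = 4 + \frac{2 a}{a + \left(-227 + a\right)} = 4 + \frac{2 a}{-227 + 2 a}$)
$\sqrt{d{\left(287 \right)} + \left(97 - 322\right)^{2}} = \sqrt{\frac{2 \left(-454 + 5 \cdot 287\right)}{-227 + 2 \cdot 287} + \left(97 - 322\right)^{2}} = \sqrt{\frac{2 \left(-454 + 1435\right)}{-227 + 574} + \left(-225\right)^{2}} = \sqrt{2 \cdot \frac{1}{347} \cdot 981 + 50625} = \sqrt{\frac{1962}{347} + 50625} = \sqrt{\frac{17568837}{347}} = \frac{33 \sqrt{5598151}}{347}$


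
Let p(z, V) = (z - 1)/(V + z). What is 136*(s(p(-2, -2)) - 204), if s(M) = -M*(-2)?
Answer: -27540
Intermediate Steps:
p(z, V) = (-1 + z)/(V + z)
s(M) = 2*M
136*(s(p(-2, -2)) - 204) = 136*(2*((-1 - 2)/(-2 - 2)) - 204) = 136*(2*(-3/(-4)) - 204) = 136*(2*(-¼*(-3)) - 204) = 136*(2*(¾) - 204) = 136*(3/2 - 204) = 136*(-405/2) = -27540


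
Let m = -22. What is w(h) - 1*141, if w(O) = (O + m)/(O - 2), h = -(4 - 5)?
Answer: -120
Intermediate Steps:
h = 1 (h = -1*(-1) = 1)
w(O) = (-22 + O)/(-2 + O) (w(O) = (O - 22)/(O - 2) = (-22 + O)/(-2 + O))
w(h) - 1*141 = (-22 + 1)/(-2 + 1) - 1*141 = -21/(-1) - 141 = -1*(-21) - 141 = 21 - 141 = -120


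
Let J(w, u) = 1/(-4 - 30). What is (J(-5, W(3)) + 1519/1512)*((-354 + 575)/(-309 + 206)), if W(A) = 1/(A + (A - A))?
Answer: -46553/22248 ≈ -2.0925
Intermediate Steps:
W(A) = 1/A (W(A) = 1/(A + 0) = 1/A)
J(w, u) = -1/34 (J(w, u) = 1/(-34) = -1/34)
(J(-5, W(3)) + 1519/1512)*((-354 + 575)/(-309 + 206)) = (-1/34 + 1519/1512)*((-354 + 575)/(-309 + 206)) = (-1/34 + 1519*(1/1512))*(221/(-103)) = (-1/34 + 217/216)*(221*(-1/103)) = (3581/3672)*(-221/103) = -46553/22248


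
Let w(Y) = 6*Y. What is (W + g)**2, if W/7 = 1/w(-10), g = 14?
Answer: 693889/3600 ≈ 192.75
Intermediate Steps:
W = -7/60 (W = 7/((6*(-10))) = 7/(-60) = 7*(-1/60) = -7/60 ≈ -0.11667)
(W + g)**2 = (-7/60 + 14)**2 = (833/60)**2 = 693889/3600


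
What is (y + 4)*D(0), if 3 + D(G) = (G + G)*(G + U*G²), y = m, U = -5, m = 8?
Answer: -36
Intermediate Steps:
y = 8
D(G) = -3 + 2*G*(G - 5*G²) (D(G) = -3 + (G + G)*(G - 5*G²) = -3 + (2*G)*(G - 5*G²) = -3 + 2*G*(G - 5*G²))
(y + 4)*D(0) = (8 + 4)*(-3 - 10*0³ + 2*0²) = 12*(-3 - 10*0 + 2*0) = 12*(-3 + 0 + 0) = 12*(-3) = -36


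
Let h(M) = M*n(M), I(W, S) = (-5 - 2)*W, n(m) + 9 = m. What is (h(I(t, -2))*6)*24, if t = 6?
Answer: 308448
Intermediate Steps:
n(m) = -9 + m
I(W, S) = -7*W
h(M) = M*(-9 + M)
(h(I(t, -2))*6)*24 = (((-7*6)*(-9 - 7*6))*6)*24 = (-42*(-9 - 42)*6)*24 = (-42*(-51)*6)*24 = (2142*6)*24 = 12852*24 = 308448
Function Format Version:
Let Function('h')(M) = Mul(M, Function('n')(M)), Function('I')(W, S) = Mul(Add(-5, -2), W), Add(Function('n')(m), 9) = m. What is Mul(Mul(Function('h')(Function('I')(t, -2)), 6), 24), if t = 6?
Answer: 308448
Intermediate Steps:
Function('n')(m) = Add(-9, m)
Function('I')(W, S) = Mul(-7, W)
Function('h')(M) = Mul(M, Add(-9, M))
Mul(Mul(Function('h')(Function('I')(t, -2)), 6), 24) = Mul(Mul(Mul(Mul(-7, 6), Add(-9, Mul(-7, 6))), 6), 24) = Mul(Mul(Mul(-42, Add(-9, -42)), 6), 24) = Mul(Mul(Mul(-42, -51), 6), 24) = Mul(Mul(2142, 6), 24) = Mul(12852, 24) = 308448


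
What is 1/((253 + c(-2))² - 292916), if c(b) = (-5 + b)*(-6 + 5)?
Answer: -1/225316 ≈ -4.4382e-6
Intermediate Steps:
c(b) = 5 - b (c(b) = (-5 + b)*(-1) = 5 - b)
1/((253 + c(-2))² - 292916) = 1/((253 + (5 - 1*(-2)))² - 292916) = 1/((253 + (5 + 2))² - 292916) = 1/((253 + 7)² - 292916) = 1/(260² - 292916) = 1/(67600 - 292916) = 1/(-225316) = -1/225316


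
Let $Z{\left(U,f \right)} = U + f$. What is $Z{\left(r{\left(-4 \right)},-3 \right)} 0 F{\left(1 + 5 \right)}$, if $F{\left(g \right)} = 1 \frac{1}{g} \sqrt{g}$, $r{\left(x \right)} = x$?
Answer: $0$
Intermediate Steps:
$F{\left(g \right)} = \frac{1}{\sqrt{g}}$ ($F{\left(g \right)} = \frac{\sqrt{g}}{g} = \frac{1}{\sqrt{g}}$)
$Z{\left(r{\left(-4 \right)},-3 \right)} 0 F{\left(1 + 5 \right)} = \frac{\left(-4 - 3\right) 0}{\sqrt{1 + 5}} = \frac{\left(-7\right) 0}{\sqrt{6}} = 0 \frac{\sqrt{6}}{6} = 0$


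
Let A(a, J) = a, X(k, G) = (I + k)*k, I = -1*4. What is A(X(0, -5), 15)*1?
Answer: 0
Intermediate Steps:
I = -4
X(k, G) = k*(-4 + k) (X(k, G) = (-4 + k)*k = k*(-4 + k))
A(X(0, -5), 15)*1 = (0*(-4 + 0))*1 = (0*(-4))*1 = 0*1 = 0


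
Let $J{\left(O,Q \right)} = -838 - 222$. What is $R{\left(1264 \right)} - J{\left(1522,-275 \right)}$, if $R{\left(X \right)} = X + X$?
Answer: $3588$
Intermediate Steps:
$R{\left(X \right)} = 2 X$
$J{\left(O,Q \right)} = -1060$
$R{\left(1264 \right)} - J{\left(1522,-275 \right)} = 2 \cdot 1264 - -1060 = 2528 + 1060 = 3588$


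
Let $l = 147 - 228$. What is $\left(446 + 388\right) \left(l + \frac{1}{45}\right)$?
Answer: $- \frac{1013032}{15} \approx -67536.0$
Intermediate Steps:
$l = -81$
$\left(446 + 388\right) \left(l + \frac{1}{45}\right) = \left(446 + 388\right) \left(-81 + \frac{1}{45}\right) = 834 \left(-81 + \frac{1}{45}\right) = 834 \left(- \frac{3644}{45}\right) = - \frac{1013032}{15}$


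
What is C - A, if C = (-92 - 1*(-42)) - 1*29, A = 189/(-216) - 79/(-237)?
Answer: -1883/24 ≈ -78.458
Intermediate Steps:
A = -13/24 (A = 189*(-1/216) - 79*(-1/237) = -7/8 + ⅓ = -13/24 ≈ -0.54167)
C = -79 (C = (-92 + 42) - 29 = -50 - 29 = -79)
C - A = -79 - 1*(-13/24) = -79 + 13/24 = -1883/24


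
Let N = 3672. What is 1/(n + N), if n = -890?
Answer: 1/2782 ≈ 0.00035945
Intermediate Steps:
1/(n + N) = 1/(-890 + 3672) = 1/2782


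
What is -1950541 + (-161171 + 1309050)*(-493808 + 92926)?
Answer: -460165979819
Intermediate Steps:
-1950541 + (-161171 + 1309050)*(-493808 + 92926) = -1950541 + 1147879*(-400882) = -1950541 - 460164029278 = -460165979819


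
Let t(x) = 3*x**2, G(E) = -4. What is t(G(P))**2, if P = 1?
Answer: 2304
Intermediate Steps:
t(G(P))**2 = (3*(-4)**2)**2 = (3*16)**2 = 48**2 = 2304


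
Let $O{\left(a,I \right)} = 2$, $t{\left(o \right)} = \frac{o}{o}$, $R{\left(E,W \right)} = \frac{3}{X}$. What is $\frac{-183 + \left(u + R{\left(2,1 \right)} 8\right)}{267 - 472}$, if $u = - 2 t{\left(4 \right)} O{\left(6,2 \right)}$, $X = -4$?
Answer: $\frac{193}{205} \approx 0.94146$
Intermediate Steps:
$R{\left(E,W \right)} = - \frac{3}{4}$ ($R{\left(E,W \right)} = \frac{3}{-4} = 3 \left(- \frac{1}{4}\right) = - \frac{3}{4}$)
$t{\left(o \right)} = 1$
$u = -4$ ($u = \left(-2\right) 1 \cdot 2 = \left(-2\right) 2 = -4$)
$\frac{-183 + \left(u + R{\left(2,1 \right)} 8\right)}{267 - 472} = \frac{-183 - 10}{267 - 472} = \frac{-183 - 10}{-205} = \left(-183 - 10\right) \left(- \frac{1}{205}\right) = \left(-193\right) \left(- \frac{1}{205}\right) = \frac{193}{205}$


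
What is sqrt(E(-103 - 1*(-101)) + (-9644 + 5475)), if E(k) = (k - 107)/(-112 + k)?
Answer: I*sqrt(54167898)/114 ≈ 64.56*I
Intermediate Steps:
E(k) = (-107 + k)/(-112 + k)
sqrt(E(-103 - 1*(-101)) + (-9644 + 5475)) = sqrt((-107 + (-103 - 1*(-101)))/(-112 + (-103 - 1*(-101))) + (-9644 + 5475)) = sqrt((-107 + (-103 + 101))/(-112 + (-103 + 101)) - 4169) = sqrt((-107 - 2)/(-112 - 2) - 4169) = sqrt(-109/(-114) - 4169) = sqrt(-1/114*(-109) - 4169) = sqrt(109/114 - 4169) = sqrt(-475157/114) = I*sqrt(54167898)/114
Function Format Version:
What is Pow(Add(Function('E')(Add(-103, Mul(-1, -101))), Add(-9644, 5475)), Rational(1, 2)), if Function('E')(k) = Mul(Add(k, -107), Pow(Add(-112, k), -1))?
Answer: Mul(Rational(1, 114), I, Pow(54167898, Rational(1, 2))) ≈ Mul(64.560, I)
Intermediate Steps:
Function('E')(k) = Mul(Pow(Add(-112, k), -1), Add(-107, k)) (Function('E')(k) = Mul(Add(-107, k), Pow(Add(-112, k), -1)) = Mul(Pow(Add(-112, k), -1), Add(-107, k)))
Pow(Add(Function('E')(Add(-103, Mul(-1, -101))), Add(-9644, 5475)), Rational(1, 2)) = Pow(Add(Mul(Pow(Add(-112, Add(-103, Mul(-1, -101))), -1), Add(-107, Add(-103, Mul(-1, -101)))), Add(-9644, 5475)), Rational(1, 2)) = Pow(Add(Mul(Pow(Add(-112, Add(-103, 101)), -1), Add(-107, Add(-103, 101))), -4169), Rational(1, 2)) = Pow(Add(Mul(Pow(Add(-112, -2), -1), Add(-107, -2)), -4169), Rational(1, 2)) = Pow(Add(Mul(Pow(-114, -1), -109), -4169), Rational(1, 2)) = Pow(Add(Mul(Rational(-1, 114), -109), -4169), Rational(1, 2)) = Pow(Add(Rational(109, 114), -4169), Rational(1, 2)) = Pow(Rational(-475157, 114), Rational(1, 2)) = Mul(Rational(1, 114), I, Pow(54167898, Rational(1, 2)))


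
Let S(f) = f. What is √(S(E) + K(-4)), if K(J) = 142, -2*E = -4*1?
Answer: 12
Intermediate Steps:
E = 2 (E = -(-2) = -½*(-4) = 2)
√(S(E) + K(-4)) = √(2 + 142) = √144 = 12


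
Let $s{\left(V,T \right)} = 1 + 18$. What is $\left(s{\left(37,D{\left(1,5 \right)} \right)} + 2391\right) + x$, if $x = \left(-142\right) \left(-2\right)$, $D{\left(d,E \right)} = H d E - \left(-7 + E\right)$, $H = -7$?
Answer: $2694$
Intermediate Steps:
$D{\left(d,E \right)} = 7 - E - 7 E d$ ($D{\left(d,E \right)} = - 7 d E - \left(-7 + E\right) = - 7 E d - \left(-7 + E\right) = 7 - E - 7 E d$)
$s{\left(V,T \right)} = 19$
$x = 284$
$\left(s{\left(37,D{\left(1,5 \right)} \right)} + 2391\right) + x = \left(19 + 2391\right) + 284 = 2410 + 284 = 2694$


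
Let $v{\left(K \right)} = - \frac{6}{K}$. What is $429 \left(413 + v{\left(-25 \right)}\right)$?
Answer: $\frac{4431999}{25} \approx 1.7728 \cdot 10^{5}$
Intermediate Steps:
$429 \left(413 + v{\left(-25 \right)}\right) = 429 \left(413 - \frac{6}{-25}\right) = 429 \left(413 - - \frac{6}{25}\right) = 429 \left(413 + \frac{6}{25}\right) = 429 \cdot \frac{10331}{25} = \frac{4431999}{25}$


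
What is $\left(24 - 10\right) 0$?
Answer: $0$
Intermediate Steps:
$\left(24 - 10\right) 0 = 14 \cdot 0 = 0$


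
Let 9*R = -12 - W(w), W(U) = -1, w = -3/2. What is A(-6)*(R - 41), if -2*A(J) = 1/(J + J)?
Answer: -95/54 ≈ -1.7593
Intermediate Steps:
w = -3/2 (w = -3*½ = -3/2 ≈ -1.5000)
A(J) = -1/(4*J) (A(J) = -1/(2*(J + J)) = -1/(2*J)/2 = -1/(4*J))
R = -11/9 (R = (-12 - 1*(-1))/9 = (-12 + 1)/9 = (⅑)*(-11) = -11/9 ≈ -1.2222)
A(-6)*(R - 41) = (-¼/(-6))*(-11/9 - 41) = -¼*(-⅙)*(-380/9) = (1/24)*(-380/9) = -95/54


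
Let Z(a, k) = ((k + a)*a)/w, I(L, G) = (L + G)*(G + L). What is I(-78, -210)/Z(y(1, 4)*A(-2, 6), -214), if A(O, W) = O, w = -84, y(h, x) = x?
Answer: -145152/37 ≈ -3923.0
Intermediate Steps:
I(L, G) = (G + L)**2 (I(L, G) = (G + L)*(G + L) = (G + L)**2)
Z(a, k) = -a*(a + k)/84 (Z(a, k) = ((k + a)*a)/(-84) = ((a + k)*a)*(-1/84) = (a*(a + k))*(-1/84) = -a*(a + k)/84)
I(-78, -210)/Z(y(1, 4)*A(-2, 6), -214) = (-210 - 78)**2/((-4*(-2)*(4*(-2) - 214)/84)) = (-288)**2/((-1/84*(-8)*(-8 - 214))) = 82944/((-1/84*(-8)*(-222))) = 82944/(-148/7) = 82944*(-7/148) = -145152/37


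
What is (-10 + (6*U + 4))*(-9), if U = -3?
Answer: 216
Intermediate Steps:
(-10 + (6*U + 4))*(-9) = (-10 + (6*(-3) + 4))*(-9) = (-10 + (-18 + 4))*(-9) = (-10 - 14)*(-9) = -24*(-9) = 216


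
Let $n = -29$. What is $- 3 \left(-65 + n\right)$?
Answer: $282$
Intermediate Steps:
$- 3 \left(-65 + n\right) = - 3 \left(-65 - 29\right) = \left(-3\right) \left(-94\right) = 282$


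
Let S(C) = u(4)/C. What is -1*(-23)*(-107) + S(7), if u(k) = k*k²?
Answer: -17163/7 ≈ -2451.9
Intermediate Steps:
u(k) = k³
S(C) = 64/C (S(C) = 4³/C = 64/C)
-1*(-23)*(-107) + S(7) = -1*(-23)*(-107) + 64/7 = 23*(-107) + 64*(⅐) = -2461 + 64/7 = -17163/7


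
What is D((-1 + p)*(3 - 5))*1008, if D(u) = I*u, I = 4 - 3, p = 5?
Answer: -8064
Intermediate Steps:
I = 1
D(u) = u (D(u) = 1*u = u)
D((-1 + p)*(3 - 5))*1008 = ((-1 + 5)*(3 - 5))*1008 = (4*(-2))*1008 = -8*1008 = -8064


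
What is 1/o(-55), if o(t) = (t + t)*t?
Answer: 1/6050 ≈ 0.00016529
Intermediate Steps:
o(t) = 2*t**2 (o(t) = (2*t)*t = 2*t**2)
1/o(-55) = 1/(2*(-55)**2) = 1/(2*3025) = 1/6050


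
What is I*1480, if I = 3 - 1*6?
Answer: -4440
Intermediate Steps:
I = -3 (I = 3 - 6 = -3)
I*1480 = -3*1480 = -4440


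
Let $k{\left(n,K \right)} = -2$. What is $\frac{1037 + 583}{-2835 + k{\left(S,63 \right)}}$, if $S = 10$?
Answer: $- \frac{1620}{2837} \approx -0.57103$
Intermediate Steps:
$\frac{1037 + 583}{-2835 + k{\left(S,63 \right)}} = \frac{1037 + 583}{-2835 - 2} = \frac{1620}{-2837} = 1620 \left(- \frac{1}{2837}\right) = - \frac{1620}{2837}$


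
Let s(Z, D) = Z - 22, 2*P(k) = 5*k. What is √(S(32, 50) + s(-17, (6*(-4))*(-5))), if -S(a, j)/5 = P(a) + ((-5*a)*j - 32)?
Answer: √39721 ≈ 199.30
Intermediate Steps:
P(k) = 5*k/2 (P(k) = (5*k)/2 = 5*k/2)
s(Z, D) = -22 + Z
S(a, j) = 160 - 25*a/2 + 25*a*j (S(a, j) = -5*(5*a/2 + ((-5*a)*j - 32)) = -5*(5*a/2 + (-5*a*j - 32)) = -5*(5*a/2 + (-32 - 5*a*j)) = -5*(-32 + 5*a/2 - 5*a*j) = 160 - 25*a/2 + 25*a*j)
√(S(32, 50) + s(-17, (6*(-4))*(-5))) = √((160 - 25/2*32 + 25*32*50) + (-22 - 17)) = √((160 - 400 + 40000) - 39) = √(39760 - 39) = √39721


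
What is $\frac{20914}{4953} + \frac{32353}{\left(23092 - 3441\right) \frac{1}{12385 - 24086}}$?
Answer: $- \frac{1874608848695}{97331403} \approx -19260.0$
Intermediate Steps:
$\frac{20914}{4953} + \frac{32353}{\left(23092 - 3441\right) \frac{1}{12385 - 24086}} = 20914 \cdot \frac{1}{4953} + \frac{32353}{19651 \frac{1}{-11701}} = \frac{20914}{4953} + \frac{32353}{19651 \left(- \frac{1}{11701}\right)} = \frac{20914}{4953} + \frac{32353}{- \frac{19651}{11701}} = \frac{20914}{4953} + 32353 \left(- \frac{11701}{19651}\right) = \frac{20914}{4953} - \frac{378562453}{19651} = - \frac{1874608848695}{97331403}$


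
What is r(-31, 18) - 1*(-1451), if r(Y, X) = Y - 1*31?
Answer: 1389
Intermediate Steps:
r(Y, X) = -31 + Y (r(Y, X) = Y - 31 = -31 + Y)
r(-31, 18) - 1*(-1451) = (-31 - 31) - 1*(-1451) = -62 + 1451 = 1389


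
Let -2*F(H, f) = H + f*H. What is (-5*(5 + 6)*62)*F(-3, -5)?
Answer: 20460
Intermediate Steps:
F(H, f) = -H/2 - H*f/2 (F(H, f) = -(H + f*H)/2 = -(H + H*f)/2 = -H/2 - H*f/2)
(-5*(5 + 6)*62)*F(-3, -5) = (-5*(5 + 6)*62)*(-½*(-3)*(1 - 5)) = (-5*11*62)*(-½*(-3)*(-4)) = -55*62*(-6) = -3410*(-6) = 20460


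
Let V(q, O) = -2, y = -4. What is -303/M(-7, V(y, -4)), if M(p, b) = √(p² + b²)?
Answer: -303*√53/53 ≈ -41.620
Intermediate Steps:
M(p, b) = √(b² + p²)
-303/M(-7, V(y, -4)) = -303/√((-2)² + (-7)²) = -303/√(4 + 49) = -303*√53/53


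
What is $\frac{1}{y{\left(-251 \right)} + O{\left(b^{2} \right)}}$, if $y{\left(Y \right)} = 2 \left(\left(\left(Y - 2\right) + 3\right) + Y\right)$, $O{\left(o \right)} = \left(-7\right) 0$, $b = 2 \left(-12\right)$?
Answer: $- \frac{1}{1002} \approx -0.000998$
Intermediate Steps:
$b = -24$
$O{\left(o \right)} = 0$
$y{\left(Y \right)} = 2 + 4 Y$ ($y{\left(Y \right)} = 2 \left(\left(\left(-2 + Y\right) + 3\right) + Y\right) = 2 \left(\left(1 + Y\right) + Y\right) = 2 \left(1 + 2 Y\right) = 2 + 4 Y$)
$\frac{1}{y{\left(-251 \right)} + O{\left(b^{2} \right)}} = \frac{1}{\left(2 + 4 \left(-251\right)\right) + 0} = \frac{1}{\left(2 - 1004\right) + 0} = \frac{1}{-1002 + 0} = \frac{1}{-1002} = - \frac{1}{1002}$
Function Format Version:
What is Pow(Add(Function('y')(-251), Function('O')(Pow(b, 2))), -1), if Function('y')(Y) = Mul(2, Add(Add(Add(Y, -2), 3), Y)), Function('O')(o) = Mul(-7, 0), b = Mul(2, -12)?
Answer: Rational(-1, 1002) ≈ -0.00099800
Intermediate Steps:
b = -24
Function('O')(o) = 0
Function('y')(Y) = Add(2, Mul(4, Y)) (Function('y')(Y) = Mul(2, Add(Add(Add(-2, Y), 3), Y)) = Mul(2, Add(Add(1, Y), Y)) = Mul(2, Add(1, Mul(2, Y))) = Add(2, Mul(4, Y)))
Pow(Add(Function('y')(-251), Function('O')(Pow(b, 2))), -1) = Pow(Add(Add(2, Mul(4, -251)), 0), -1) = Pow(Add(Add(2, -1004), 0), -1) = Pow(Add(-1002, 0), -1) = Pow(-1002, -1) = Rational(-1, 1002)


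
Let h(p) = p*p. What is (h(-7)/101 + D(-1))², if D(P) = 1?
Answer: 22500/10201 ≈ 2.2057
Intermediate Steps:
h(p) = p²
(h(-7)/101 + D(-1))² = ((-7)²/101 + 1)² = (49*(1/101) + 1)² = (49/101 + 1)² = (150/101)² = 22500/10201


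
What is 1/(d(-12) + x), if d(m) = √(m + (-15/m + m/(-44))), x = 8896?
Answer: 391424/3482108365 - 2*I*√5071/3482108365 ≈ 0.00011241 - 4.0901e-8*I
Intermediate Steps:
d(m) = √(-15/m + 43*m/44) (d(m) = √(m + (-15/m + m*(-1/44))) = √(m + (-15/m - m/44)) = √(-15/m + 43*m/44))
1/(d(-12) + x) = 1/(√(-7260/(-12) + 473*(-12))/22 + 8896) = 1/(√(-7260*(-1/12) - 5676)/22 + 8896) = 1/(√(605 - 5676)/22 + 8896) = 1/(√(-5071)/22 + 8896) = 1/((I*√5071)/22 + 8896) = 1/(I*√5071/22 + 8896) = 1/(8896 + I*√5071/22)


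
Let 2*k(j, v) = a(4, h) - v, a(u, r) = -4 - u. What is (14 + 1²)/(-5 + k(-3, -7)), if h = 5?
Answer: -30/11 ≈ -2.7273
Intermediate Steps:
k(j, v) = -4 - v/2 (k(j, v) = ((-4 - 1*4) - v)/2 = ((-4 - 4) - v)/2 = (-8 - v)/2 = -4 - v/2)
(14 + 1²)/(-5 + k(-3, -7)) = (14 + 1²)/(-5 + (-4 - ½*(-7))) = (14 + 1)/(-5 + (-4 + 7/2)) = 15/(-5 - ½) = 15/(-11/2) = -2/11*15 = -30/11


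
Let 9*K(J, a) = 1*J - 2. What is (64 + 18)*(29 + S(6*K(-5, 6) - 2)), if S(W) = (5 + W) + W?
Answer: 5084/3 ≈ 1694.7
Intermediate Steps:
K(J, a) = -2/9 + J/9 (K(J, a) = (1*J - 2)/9 = (J - 2)/9 = (-2 + J)/9 = -2/9 + J/9)
S(W) = 5 + 2*W
(64 + 18)*(29 + S(6*K(-5, 6) - 2)) = (64 + 18)*(29 + (5 + 2*(6*(-2/9 + (⅑)*(-5)) - 2))) = 82*(29 + (5 + 2*(6*(-2/9 - 5/9) - 2))) = 82*(29 + (5 + 2*(6*(-7/9) - 2))) = 82*(29 + (5 + 2*(-14/3 - 2))) = 82*(29 + (5 + 2*(-20/3))) = 82*(29 + (5 - 40/3)) = 82*(29 - 25/3) = 82*(62/3) = 5084/3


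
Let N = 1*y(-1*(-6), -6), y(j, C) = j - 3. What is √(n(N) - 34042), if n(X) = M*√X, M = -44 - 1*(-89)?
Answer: √(-34042 + 45*√3) ≈ 184.29*I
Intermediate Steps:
y(j, C) = -3 + j
M = 45 (M = -44 + 89 = 45)
N = 3 (N = 1*(-3 - 1*(-6)) = 1*(-3 + 6) = 1*3 = 3)
n(X) = 45*√X
√(n(N) - 34042) = √(45*√3 - 34042) = √(-34042 + 45*√3)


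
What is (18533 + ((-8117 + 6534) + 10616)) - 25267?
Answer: 2299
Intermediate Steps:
(18533 + ((-8117 + 6534) + 10616)) - 25267 = (18533 + (-1583 + 10616)) - 25267 = (18533 + 9033) - 25267 = 27566 - 25267 = 2299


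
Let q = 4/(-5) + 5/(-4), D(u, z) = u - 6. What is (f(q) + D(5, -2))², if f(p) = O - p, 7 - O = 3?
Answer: 10201/400 ≈ 25.503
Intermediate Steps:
O = 4 (O = 7 - 1*3 = 7 - 3 = 4)
D(u, z) = -6 + u
q = -41/20 (q = 4*(-⅕) + 5*(-¼) = -⅘ - 5/4 = -41/20 ≈ -2.0500)
f(p) = 4 - p
(f(q) + D(5, -2))² = ((4 - 1*(-41/20)) + (-6 + 5))² = ((4 + 41/20) - 1)² = (121/20 - 1)² = (101/20)² = 10201/400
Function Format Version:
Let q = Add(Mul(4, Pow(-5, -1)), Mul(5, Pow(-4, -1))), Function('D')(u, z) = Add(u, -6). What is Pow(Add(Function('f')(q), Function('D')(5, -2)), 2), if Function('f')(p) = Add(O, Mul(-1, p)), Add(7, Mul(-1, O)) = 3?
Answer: Rational(10201, 400) ≈ 25.503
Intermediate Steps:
O = 4 (O = Add(7, Mul(-1, 3)) = Add(7, -3) = 4)
Function('D')(u, z) = Add(-6, u)
q = Rational(-41, 20) (q = Add(Mul(4, Rational(-1, 5)), Mul(5, Rational(-1, 4))) = Add(Rational(-4, 5), Rational(-5, 4)) = Rational(-41, 20) ≈ -2.0500)
Function('f')(p) = Add(4, Mul(-1, p))
Pow(Add(Function('f')(q), Function('D')(5, -2)), 2) = Pow(Add(Add(4, Mul(-1, Rational(-41, 20))), Add(-6, 5)), 2) = Pow(Add(Add(4, Rational(41, 20)), -1), 2) = Pow(Add(Rational(121, 20), -1), 2) = Pow(Rational(101, 20), 2) = Rational(10201, 400)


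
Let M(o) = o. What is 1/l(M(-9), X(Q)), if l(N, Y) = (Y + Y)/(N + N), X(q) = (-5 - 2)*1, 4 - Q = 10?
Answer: 9/7 ≈ 1.2857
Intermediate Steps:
Q = -6 (Q = 4 - 1*10 = 4 - 10 = -6)
X(q) = -7 (X(q) = -7*1 = -7)
l(N, Y) = Y/N (l(N, Y) = (2*Y)/((2*N)) = (2*Y)*(1/(2*N)) = Y/N)
1/l(M(-9), X(Q)) = 1/(-7/(-9)) = 1/(-7*(-⅑)) = 1/(7/9) = 9/7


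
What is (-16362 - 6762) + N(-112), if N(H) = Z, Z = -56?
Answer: -23180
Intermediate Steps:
N(H) = -56
(-16362 - 6762) + N(-112) = (-16362 - 6762) - 56 = -23124 - 56 = -23180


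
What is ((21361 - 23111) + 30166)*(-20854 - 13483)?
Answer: -975720192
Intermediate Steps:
((21361 - 23111) + 30166)*(-20854 - 13483) = (-1750 + 30166)*(-34337) = 28416*(-34337) = -975720192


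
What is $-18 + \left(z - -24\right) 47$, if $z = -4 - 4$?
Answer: $734$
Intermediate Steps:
$z = -8$ ($z = -4 - 4 = -8$)
$-18 + \left(z - -24\right) 47 = -18 + \left(-8 - -24\right) 47 = -18 + \left(-8 + 24\right) 47 = -18 + 16 \cdot 47 = -18 + 752 = 734$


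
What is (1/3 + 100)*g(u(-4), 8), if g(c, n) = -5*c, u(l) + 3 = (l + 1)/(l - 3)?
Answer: 1290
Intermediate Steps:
u(l) = -3 + (1 + l)/(-3 + l) (u(l) = -3 + (l + 1)/(l - 3) = -3 + (1 + l)/(-3 + l))
(1/3 + 100)*g(u(-4), 8) = (1/3 + 100)*(-10*(5 - 1*(-4))/(-3 - 4)) = (1/3 + 100)*(-10*(5 + 4)/(-7)) = 301*(-10*(-1)*9/7)/3 = 301*(-5*(-18/7))/3 = (301/3)*(90/7) = 1290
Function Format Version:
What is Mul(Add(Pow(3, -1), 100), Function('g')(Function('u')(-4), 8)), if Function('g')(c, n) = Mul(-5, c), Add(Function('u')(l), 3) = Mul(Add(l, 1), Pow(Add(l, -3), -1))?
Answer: 1290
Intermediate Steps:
Function('u')(l) = Add(-3, Mul(Pow(Add(-3, l), -1), Add(1, l))) (Function('u')(l) = Add(-3, Mul(Add(l, 1), Pow(Add(l, -3), -1))) = Add(-3, Mul(Add(1, l), Pow(Add(-3, l), -1))) = Add(-3, Mul(Pow(Add(-3, l), -1), Add(1, l))))
Mul(Add(Pow(3, -1), 100), Function('g')(Function('u')(-4), 8)) = Mul(Add(Pow(3, -1), 100), Mul(-5, Mul(2, Pow(Add(-3, -4), -1), Add(5, Mul(-1, -4))))) = Mul(Add(Rational(1, 3), 100), Mul(-5, Mul(2, Pow(-7, -1), Add(5, 4)))) = Mul(Rational(301, 3), Mul(-5, Mul(2, Rational(-1, 7), 9))) = Mul(Rational(301, 3), Mul(-5, Rational(-18, 7))) = Mul(Rational(301, 3), Rational(90, 7)) = 1290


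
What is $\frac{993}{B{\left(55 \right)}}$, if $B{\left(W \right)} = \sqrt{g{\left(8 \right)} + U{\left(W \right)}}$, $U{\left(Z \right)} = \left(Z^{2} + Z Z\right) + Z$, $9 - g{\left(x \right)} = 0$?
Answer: $\frac{331 \sqrt{6114}}{2038} \approx 12.699$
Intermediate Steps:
$g{\left(x \right)} = 9$ ($g{\left(x \right)} = 9 - 0 = 9 + 0 = 9$)
$U{\left(Z \right)} = Z + 2 Z^{2}$ ($U{\left(Z \right)} = \left(Z^{2} + Z^{2}\right) + Z = 2 Z^{2} + Z = Z + 2 Z^{2}$)
$B{\left(W \right)} = \sqrt{9 + W \left(1 + 2 W\right)}$
$\frac{993}{B{\left(55 \right)}} = \frac{993}{\sqrt{9 + 55 \left(1 + 2 \cdot 55\right)}} = \frac{993}{\sqrt{9 + 55 \left(1 + 110\right)}} = \frac{993}{\sqrt{9 + 55 \cdot 111}} = \frac{993}{\sqrt{9 + 6105}} = \frac{993}{\sqrt{6114}} = 993 \frac{\sqrt{6114}}{6114} = \frac{331 \sqrt{6114}}{2038}$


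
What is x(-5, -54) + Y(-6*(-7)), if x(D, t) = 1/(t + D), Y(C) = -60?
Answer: -3541/59 ≈ -60.017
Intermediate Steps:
x(D, t) = 1/(D + t)
x(-5, -54) + Y(-6*(-7)) = 1/(-5 - 54) - 60 = 1/(-59) - 60 = -1/59 - 60 = -3541/59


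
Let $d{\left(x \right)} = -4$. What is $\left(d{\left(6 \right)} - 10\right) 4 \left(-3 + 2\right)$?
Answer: $56$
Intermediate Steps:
$\left(d{\left(6 \right)} - 10\right) 4 \left(-3 + 2\right) = \left(-4 - 10\right) 4 \left(-3 + 2\right) = - 14 \cdot 4 \left(-1\right) = \left(-14\right) \left(-4\right) = 56$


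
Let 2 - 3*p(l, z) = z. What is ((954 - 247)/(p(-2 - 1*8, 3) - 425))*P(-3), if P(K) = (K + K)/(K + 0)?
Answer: -2121/638 ≈ -3.3245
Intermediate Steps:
p(l, z) = 2/3 - z/3
P(K) = 2 (P(K) = (2*K)/K = 2)
((954 - 247)/(p(-2 - 1*8, 3) - 425))*P(-3) = ((954 - 247)/((2/3 - 1/3*3) - 425))*2 = (707/((2/3 - 1) - 425))*2 = (707/(-1/3 - 425))*2 = (707/(-1276/3))*2 = (707*(-3/1276))*2 = -2121/1276*2 = -2121/638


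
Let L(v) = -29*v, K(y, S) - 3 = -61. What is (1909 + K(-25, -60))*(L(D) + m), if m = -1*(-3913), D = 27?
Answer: 5793630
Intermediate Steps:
K(y, S) = -58 (K(y, S) = 3 - 61 = -58)
m = 3913
L(v) = -29*v
(1909 + K(-25, -60))*(L(D) + m) = (1909 - 58)*(-29*27 + 3913) = 1851*(-783 + 3913) = 1851*3130 = 5793630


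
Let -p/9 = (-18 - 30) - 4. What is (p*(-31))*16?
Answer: -232128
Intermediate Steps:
p = 468 (p = -9*((-18 - 30) - 4) = -9*(-48 - 4) = -9*(-52) = 468)
(p*(-31))*16 = (468*(-31))*16 = -14508*16 = -232128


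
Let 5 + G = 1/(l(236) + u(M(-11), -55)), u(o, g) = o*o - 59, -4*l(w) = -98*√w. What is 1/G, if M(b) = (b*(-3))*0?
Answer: -690831/3453859 - 49*√59/3453859 ≈ -0.20013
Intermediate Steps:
M(b) = 0 (M(b) = -3*b*0 = 0)
l(w) = 49*√w/2 (l(w) = -(-49)*√w/2 = 49*√w/2)
u(o, g) = -59 + o² (u(o, g) = o² - 59 = -59 + o²)
G = -5 + 1/(-59 + 49*√59) (G = -5 + 1/(49*√236/2 + (-59 + 0²)) = -5 + 1/(49*(2*√59)/2 + (-59 + 0)) = -5 + 1/(49*√59 - 59) = -5 + 1/(-59 + 49*√59) ≈ -4.9968)
1/G = 1/(-11709/2342 + 49*√59/138178)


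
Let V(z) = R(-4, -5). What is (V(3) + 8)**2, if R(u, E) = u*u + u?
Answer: 400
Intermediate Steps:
R(u, E) = u + u**2 (R(u, E) = u**2 + u = u + u**2)
V(z) = 12 (V(z) = -4*(1 - 4) = -4*(-3) = 12)
(V(3) + 8)**2 = (12 + 8)**2 = 20**2 = 400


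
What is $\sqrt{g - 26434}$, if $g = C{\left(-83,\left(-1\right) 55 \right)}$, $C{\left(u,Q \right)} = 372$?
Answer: $i \sqrt{26062} \approx 161.44 i$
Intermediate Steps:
$g = 372$
$\sqrt{g - 26434} = \sqrt{372 - 26434} = \sqrt{-26062} = i \sqrt{26062}$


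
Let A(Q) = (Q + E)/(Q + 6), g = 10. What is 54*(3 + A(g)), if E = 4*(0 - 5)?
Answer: 513/4 ≈ 128.25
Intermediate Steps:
E = -20 (E = 4*(-5) = -20)
A(Q) = (-20 + Q)/(6 + Q) (A(Q) = (Q - 20)/(Q + 6) = (-20 + Q)/(6 + Q))
54*(3 + A(g)) = 54*(3 + (-20 + 10)/(6 + 10)) = 54*(3 - 10/16) = 54*(3 + (1/16)*(-10)) = 54*(3 - 5/8) = 54*(19/8) = 513/4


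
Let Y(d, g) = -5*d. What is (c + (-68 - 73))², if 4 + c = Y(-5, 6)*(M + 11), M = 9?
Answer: 126025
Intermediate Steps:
c = 496 (c = -4 + (-5*(-5))*(9 + 11) = -4 + 25*20 = -4 + 500 = 496)
(c + (-68 - 73))² = (496 + (-68 - 73))² = (496 - 141)² = 355² = 126025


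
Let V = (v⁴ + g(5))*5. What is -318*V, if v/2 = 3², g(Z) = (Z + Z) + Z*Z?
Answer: -166967490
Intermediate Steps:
g(Z) = Z² + 2*Z (g(Z) = 2*Z + Z² = Z² + 2*Z)
v = 18 (v = 2*3² = 2*9 = 18)
V = 525055 (V = (18⁴ + 5*(2 + 5))*5 = (104976 + 5*7)*5 = (104976 + 35)*5 = 105011*5 = 525055)
-318*V = -318*525055 = -166967490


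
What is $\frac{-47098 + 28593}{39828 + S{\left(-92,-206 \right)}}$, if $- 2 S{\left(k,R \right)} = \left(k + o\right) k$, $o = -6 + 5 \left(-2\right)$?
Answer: $- \frac{3701}{6972} \approx -0.53084$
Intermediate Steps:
$o = -16$ ($o = -6 - 10 = -16$)
$S{\left(k,R \right)} = - \frac{k \left(-16 + k\right)}{2}$ ($S{\left(k,R \right)} = - \frac{\left(k - 16\right) k}{2} = - \frac{\left(-16 + k\right) k}{2} = - \frac{k \left(-16 + k\right)}{2}$)
$\frac{-47098 + 28593}{39828 + S{\left(-92,-206 \right)}} = \frac{-47098 + 28593}{39828 + \frac{1}{2} \left(-92\right) \left(16 - -92\right)} = - \frac{18505}{39828 + \frac{1}{2} \left(-92\right) \left(16 + 92\right)} = - \frac{18505}{39828 + \frac{1}{2} \left(-92\right) 108} = - \frac{18505}{39828 - 4968} = - \frac{18505}{34860} = \left(-18505\right) \frac{1}{34860} = - \frac{3701}{6972}$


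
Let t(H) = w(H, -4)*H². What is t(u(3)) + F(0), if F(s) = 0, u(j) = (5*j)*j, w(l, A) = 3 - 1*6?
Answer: -6075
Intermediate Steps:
w(l, A) = -3 (w(l, A) = 3 - 6 = -3)
u(j) = 5*j²
t(H) = -3*H²
t(u(3)) + F(0) = -3*(5*3²)² + 0 = -3*(5*9)² + 0 = -3*45² + 0 = -3*2025 + 0 = -6075 + 0 = -6075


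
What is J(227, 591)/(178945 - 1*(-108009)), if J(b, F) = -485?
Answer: -485/286954 ≈ -0.0016902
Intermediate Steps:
J(227, 591)/(178945 - 1*(-108009)) = -485/(178945 - 1*(-108009)) = -485/(178945 + 108009) = -485/286954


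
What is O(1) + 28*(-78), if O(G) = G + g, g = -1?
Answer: -2184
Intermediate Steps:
O(G) = -1 + G (O(G) = G - 1 = -1 + G)
O(1) + 28*(-78) = (-1 + 1) + 28*(-78) = 0 - 2184 = -2184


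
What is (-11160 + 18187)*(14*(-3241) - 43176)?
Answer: -622240850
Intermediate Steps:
(-11160 + 18187)*(14*(-3241) - 43176) = 7027*(-45374 - 43176) = 7027*(-88550) = -622240850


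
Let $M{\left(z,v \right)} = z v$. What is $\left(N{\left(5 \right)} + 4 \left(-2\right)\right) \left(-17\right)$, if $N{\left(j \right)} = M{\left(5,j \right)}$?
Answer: $-289$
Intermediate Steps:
$M{\left(z,v \right)} = v z$
$N{\left(j \right)} = 5 j$ ($N{\left(j \right)} = j 5 = 5 j$)
$\left(N{\left(5 \right)} + 4 \left(-2\right)\right) \left(-17\right) = \left(5 \cdot 5 + 4 \left(-2\right)\right) \left(-17\right) = \left(25 - 8\right) \left(-17\right) = 17 \left(-17\right) = -289$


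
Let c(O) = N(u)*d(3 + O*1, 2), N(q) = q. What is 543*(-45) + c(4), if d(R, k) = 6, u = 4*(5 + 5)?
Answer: -24195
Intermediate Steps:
u = 40 (u = 4*10 = 40)
c(O) = 240 (c(O) = 40*6 = 240)
543*(-45) + c(4) = 543*(-45) + 240 = -24435 + 240 = -24195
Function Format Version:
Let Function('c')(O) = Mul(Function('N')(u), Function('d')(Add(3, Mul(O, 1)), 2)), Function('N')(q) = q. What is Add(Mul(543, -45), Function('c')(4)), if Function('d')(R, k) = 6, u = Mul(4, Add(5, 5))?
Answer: -24195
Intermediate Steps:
u = 40 (u = Mul(4, 10) = 40)
Function('c')(O) = 240 (Function('c')(O) = Mul(40, 6) = 240)
Add(Mul(543, -45), Function('c')(4)) = Add(Mul(543, -45), 240) = Add(-24435, 240) = -24195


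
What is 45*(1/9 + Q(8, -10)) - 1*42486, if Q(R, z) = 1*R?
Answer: -42121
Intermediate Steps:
Q(R, z) = R
45*(1/9 + Q(8, -10)) - 1*42486 = 45*(1/9 + 8) - 1*42486 = 45*(⅑ + 8) - 42486 = 45*(73/9) - 42486 = 365 - 42486 = -42121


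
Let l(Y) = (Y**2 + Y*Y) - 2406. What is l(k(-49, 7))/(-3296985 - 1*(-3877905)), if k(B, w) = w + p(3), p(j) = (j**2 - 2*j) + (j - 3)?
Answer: -1103/290460 ≈ -0.0037974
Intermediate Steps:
p(j) = -3 + j**2 - j (p(j) = (j**2 - 2*j) + (-3 + j) = -3 + j**2 - j)
k(B, w) = 3 + w (k(B, w) = w + (-3 + 3**2 - 1*3) = w + (-3 + 9 - 3) = w + 3 = 3 + w)
l(Y) = -2406 + 2*Y**2 (l(Y) = (Y**2 + Y**2) - 2406 = 2*Y**2 - 2406 = -2406 + 2*Y**2)
l(k(-49, 7))/(-3296985 - 1*(-3877905)) = (-2406 + 2*(3 + 7)**2)/(-3296985 - 1*(-3877905)) = (-2406 + 2*10**2)/(-3296985 + 3877905) = (-2406 + 2*100)/580920 = (-2406 + 200)*(1/580920) = -2206*1/580920 = -1103/290460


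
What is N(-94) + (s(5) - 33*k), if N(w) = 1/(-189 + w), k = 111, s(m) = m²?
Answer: -1029555/283 ≈ -3638.0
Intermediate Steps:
N(-94) + (s(5) - 33*k) = 1/(-189 - 94) + (5² - 33*111) = 1/(-283) + (25 - 3663) = -1/283 - 3638 = -1029555/283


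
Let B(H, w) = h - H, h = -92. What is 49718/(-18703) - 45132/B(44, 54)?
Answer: 209335537/635902 ≈ 329.19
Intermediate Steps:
B(H, w) = -92 - H
49718/(-18703) - 45132/B(44, 54) = 49718/(-18703) - 45132/(-92 - 1*44) = 49718*(-1/18703) - 45132/(-92 - 44) = -49718/18703 - 45132/(-136) = -49718/18703 - 45132*(-1/136) = -49718/18703 + 11283/34 = 209335537/635902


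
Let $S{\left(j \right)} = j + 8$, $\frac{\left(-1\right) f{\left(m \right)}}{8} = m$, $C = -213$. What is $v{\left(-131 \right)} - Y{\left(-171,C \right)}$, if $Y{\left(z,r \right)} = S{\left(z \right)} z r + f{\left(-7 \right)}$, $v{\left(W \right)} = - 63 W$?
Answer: $5945146$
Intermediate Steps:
$f{\left(m \right)} = - 8 m$
$S{\left(j \right)} = 8 + j$
$Y{\left(z,r \right)} = 56 + r z \left(8 + z\right)$ ($Y{\left(z,r \right)} = \left(8 + z\right) z r - -56 = z \left(8 + z\right) r + 56 = r z \left(8 + z\right) + 56 = 56 + r z \left(8 + z\right)$)
$v{\left(-131 \right)} - Y{\left(-171,C \right)} = \left(-63\right) \left(-131\right) - \left(56 - - 36423 \left(8 - 171\right)\right) = 8253 - \left(56 - \left(-36423\right) \left(-163\right)\right) = 8253 - \left(56 - 5936949\right) = 8253 - -5936893 = 8253 + 5936893 = 5945146$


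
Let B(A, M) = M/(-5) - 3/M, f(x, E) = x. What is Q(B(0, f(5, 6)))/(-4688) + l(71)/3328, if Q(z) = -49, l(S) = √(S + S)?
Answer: 49/4688 + √142/3328 ≈ 0.014033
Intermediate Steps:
l(S) = √2*√S (l(S) = √(2*S) = √2*√S)
B(A, M) = -3/M - M/5 (B(A, M) = M*(-⅕) - 3/M = -M/5 - 3/M = -3/M - M/5)
Q(B(0, f(5, 6)))/(-4688) + l(71)/3328 = -49/(-4688) + (√2*√71)/3328 = -49*(-1/4688) + √142*(1/3328) = 49/4688 + √142/3328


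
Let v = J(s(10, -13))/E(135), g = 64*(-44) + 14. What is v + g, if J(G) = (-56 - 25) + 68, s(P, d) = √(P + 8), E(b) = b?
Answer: -378283/135 ≈ -2802.1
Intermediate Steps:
s(P, d) = √(8 + P)
g = -2802 (g = -2816 + 14 = -2802)
J(G) = -13 (J(G) = -81 + 68 = -13)
v = -13/135 ≈ -0.096296
v + g = -13/135 - 2802 = -378283/135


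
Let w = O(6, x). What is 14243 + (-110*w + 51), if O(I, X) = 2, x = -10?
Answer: 14074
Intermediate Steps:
w = 2
14243 + (-110*w + 51) = 14243 + (-110*2 + 51) = 14243 + (-220 + 51) = 14243 - 169 = 14074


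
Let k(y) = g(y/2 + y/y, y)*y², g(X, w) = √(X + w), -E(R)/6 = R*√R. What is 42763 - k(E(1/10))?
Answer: 42763 - 9*√(100 - 9*√10)/2500 ≈ 42763.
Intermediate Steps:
E(R) = -6*R^(3/2) (E(R) = -6*R*√R = -6*R^(3/2))
k(y) = y²*√(1 + 3*y/2) (k(y) = √((y/2 + y/y) + y)*y² = √((y*(½) + 1) + y)*y² = √((y/2 + 1) + y)*y² = √((1 + y/2) + y)*y² = √(1 + 3*y/2)*y² = y²*√(1 + 3*y/2))
42763 - k(E(1/10)) = 42763 - (-6*√10/100)²*√(4 + 6*(-6*√10/100))/2 = 42763 - (-3*√10/50)²*√(4 + 6*(-3*√10/50))/2 = 42763 - 9*√(4 - 9*√10/25)/(2*250) = 42763 - 9*√(4 - 9*√10/25)/500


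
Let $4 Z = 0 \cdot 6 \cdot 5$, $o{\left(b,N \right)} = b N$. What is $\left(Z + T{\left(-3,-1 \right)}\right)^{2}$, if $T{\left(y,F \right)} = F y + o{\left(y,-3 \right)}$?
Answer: $144$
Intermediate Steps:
$o{\left(b,N \right)} = N b$
$T{\left(y,F \right)} = - 3 y + F y$ ($T{\left(y,F \right)} = F y - 3 y = - 3 y + F y$)
$Z = 0$ ($Z = \frac{0 \cdot 6 \cdot 5}{4} = \frac{0 \cdot 5}{4} = \frac{1}{4} \cdot 0 = 0$)
$\left(Z + T{\left(-3,-1 \right)}\right)^{2} = \left(0 - 3 \left(-3 - 1\right)\right)^{2} = \left(0 - -12\right)^{2} = \left(0 + 12\right)^{2} = 12^{2} = 144$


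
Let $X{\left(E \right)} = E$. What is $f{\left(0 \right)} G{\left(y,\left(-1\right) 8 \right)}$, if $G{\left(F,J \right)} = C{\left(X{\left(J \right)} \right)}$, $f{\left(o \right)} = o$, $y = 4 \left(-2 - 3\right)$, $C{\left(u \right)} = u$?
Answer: $0$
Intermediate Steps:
$y = -20$ ($y = 4 \left(-5\right) = -20$)
$G{\left(F,J \right)} = J$
$f{\left(0 \right)} G{\left(y,\left(-1\right) 8 \right)} = 0 \left(\left(-1\right) 8\right) = 0 \left(-8\right) = 0$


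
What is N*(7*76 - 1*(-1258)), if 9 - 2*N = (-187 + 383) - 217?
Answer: 26850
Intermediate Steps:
N = 15 (N = 9/2 - ((-187 + 383) - 217)/2 = 9/2 - (196 - 217)/2 = 9/2 - ½*(-21) = 9/2 + 21/2 = 15)
N*(7*76 - 1*(-1258)) = 15*(7*76 - 1*(-1258)) = 15*(532 + 1258) = 15*1790 = 26850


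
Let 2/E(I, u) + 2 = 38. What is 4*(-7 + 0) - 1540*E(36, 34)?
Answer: -1022/9 ≈ -113.56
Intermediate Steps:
E(I, u) = 1/18 (E(I, u) = 2/(-2 + 38) = 2/36 = 2*(1/36) = 1/18)
4*(-7 + 0) - 1540*E(36, 34) = 4*(-7 + 0) - 1540*1/18 = 4*(-7) - 770/9 = -28 - 770/9 = -1022/9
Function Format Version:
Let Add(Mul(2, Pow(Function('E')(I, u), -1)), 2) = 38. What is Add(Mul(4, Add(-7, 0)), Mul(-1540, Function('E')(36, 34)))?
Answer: Rational(-1022, 9) ≈ -113.56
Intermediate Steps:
Function('E')(I, u) = Rational(1, 18) (Function('E')(I, u) = Mul(2, Pow(Add(-2, 38), -1)) = Mul(2, Pow(36, -1)) = Mul(2, Rational(1, 36)) = Rational(1, 18))
Add(Mul(4, Add(-7, 0)), Mul(-1540, Function('E')(36, 34))) = Add(Mul(4, Add(-7, 0)), Mul(-1540, Rational(1, 18))) = Add(Mul(4, -7), Rational(-770, 9)) = Add(-28, Rational(-770, 9)) = Rational(-1022, 9)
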